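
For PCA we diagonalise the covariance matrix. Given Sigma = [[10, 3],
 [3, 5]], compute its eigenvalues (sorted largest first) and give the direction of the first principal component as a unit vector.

Step 1 — characteristic polynomial of 2×2 Sigma:
  det(Sigma - λI) = λ² - trace · λ + det = 0.
  trace = 10 + 5 = 15, det = 10·5 - (3)² = 41.
Step 2 — discriminant:
  Δ = trace² - 4·det = 225 - 164 = 61.
Step 3 — eigenvalues:
  λ = (trace ± √Δ)/2 = (15 ± 7.8102)/2,
  λ_1 = 11.4051,  λ_2 = 3.5949.

Step 4 — unit eigenvector for λ_1: solve (Sigma - λ_1 I)v = 0. First row:
  (10 - 11.4051)·v_x + (3)·v_y = 0, i.e. (-1.4051)·v_x + (3)·v_y = 0,
  so v ∝ (b, λ_1 - a) = (3, 1.4051) = u.
  ||u|| = √((3)² + (1.4051)²) = √(10.9744) ≈ 3.3128,
  v_1 = u/||u|| ≈ (0.9056, 0.4242) (||v_1|| = 1).

λ_1 = 11.4051,  λ_2 = 3.5949;  v_1 ≈ (0.9056, 0.4242)


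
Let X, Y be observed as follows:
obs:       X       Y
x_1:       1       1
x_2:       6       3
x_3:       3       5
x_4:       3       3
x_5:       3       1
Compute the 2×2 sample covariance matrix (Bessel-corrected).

Step 1 — column means:
  mean(X) = (1 + 6 + 3 + 3 + 3) / 5 = 16/5 = 3.2
  mean(Y) = (1 + 3 + 5 + 3 + 1) / 5 = 13/5 = 2.6

Step 2 — sample covariance S[i,j] = (1/(n-1)) · Σ_k (x_{k,i} - mean_i) · (x_{k,j} - mean_j), with n-1 = 4.
  S[X,X] = ((-2.2)·(-2.2) + (2.8)·(2.8) + (-0.2)·(-0.2) + (-0.2)·(-0.2) + (-0.2)·(-0.2)) / 4 = 12.8/4 = 3.2
  S[X,Y] = ((-2.2)·(-1.6) + (2.8)·(0.4) + (-0.2)·(2.4) + (-0.2)·(0.4) + (-0.2)·(-1.6)) / 4 = 4.4/4 = 1.1
  S[Y,Y] = ((-1.6)·(-1.6) + (0.4)·(0.4) + (2.4)·(2.4) + (0.4)·(0.4) + (-1.6)·(-1.6)) / 4 = 11.2/4 = 2.8

S is symmetric (S[j,i] = S[i,j]). Assembling:

S = [[3.2, 1.1],
 [1.1, 2.8]]


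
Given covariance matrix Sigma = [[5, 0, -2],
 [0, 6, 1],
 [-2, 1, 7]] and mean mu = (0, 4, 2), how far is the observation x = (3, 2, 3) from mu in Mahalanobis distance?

Step 1 — centre the observation: (x - mu) = (3, -2, 1).

Step 2 — invert Sigma (cofactor / det for 3×3, or solve directly):
  Sigma^{-1} = [[0.2265, -0.011, 0.0663],
 [-0.011, 0.1713, -0.0276],
 [0.0663, -0.0276, 0.1657]].

Step 3 — form the quadratic (x - mu)^T · Sigma^{-1} · (x - mu):
  Sigma^{-1} · (x - mu) = (0.768, -0.4033, 0.4199).
  (x - mu)^T · [Sigma^{-1} · (x - mu)] = (3)·(0.768) + (-2)·(-0.4033) + (1)·(0.4199) = 3.5304.

Step 4 — take square root: d = √(3.5304) ≈ 1.8789.

d(x, mu) = √(3.5304) ≈ 1.8789


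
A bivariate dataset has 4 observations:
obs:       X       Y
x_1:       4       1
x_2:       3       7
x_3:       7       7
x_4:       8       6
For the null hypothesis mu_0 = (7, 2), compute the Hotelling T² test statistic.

Step 1 — sample mean vector:
  mean(X) = (4 + 3 + 7 + 8) / 4 = 22/4 = 5.5
  mean(Y) = (1 + 7 + 7 + 6) / 4 = 21/4 = 5.25
  x̄ = (5.5, 5.25),  deviation x̄ - mu_0 = (5.5, 5.25) - (7, 2) = (-1.5, 3.25).

Step 2 — sample covariance matrix, S[i,j] = (1/(n-1)) · Σ_k (x_{k,i} - mean_i) · (x_{k,j} - mean_j), divisor n-1 = 3:
  S[X,X] = ((-1.5)·(-1.5) + (-2.5)·(-2.5) + (1.5)·(1.5) + (2.5)·(2.5)) / 3 = 17/3 = 5.6667
  S[X,Y] = ((-1.5)·(-4.25) + (-2.5)·(1.75) + (1.5)·(1.75) + (2.5)·(0.75)) / 3 = 6.5/3 = 2.1667
  S[Y,Y] = ((-4.25)·(-4.25) + (1.75)·(1.75) + (1.75)·(1.75) + (0.75)·(0.75)) / 3 = 24.75/3 = 8.25
  S = [[5.6667, 2.1667],
 [2.1667, 8.25]].

Step 3 — invert S. det(S) = 5.6667·8.25 - (2.1667)² = 42.0556.
  S^{-1} = (1/det) · [[d, -b], [-b, a]] = [[0.1962, -0.0515],
 [-0.0515, 0.1347]].

Step 4 — quadratic form (x̄ - mu_0)^T · S^{-1} · (x̄ - mu_0):
  S^{-1} · (x̄ - mu_0) = (-0.4617, 0.5152),
  (x̄ - mu_0)^T · [...] = (-1.5)·(-0.4617) + (3.25)·(0.5152) = 2.3669.

Step 5 — scale by n: T² = 4 · 2.3669 = 9.4676.

T² ≈ 9.4676


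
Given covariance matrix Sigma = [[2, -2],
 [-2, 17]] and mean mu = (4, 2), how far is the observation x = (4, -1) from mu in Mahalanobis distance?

Step 1 — centre the observation: (x - mu) = (0, -3).

Step 2 — invert Sigma. det(Sigma) = 2·17 - (-2)² = 30.
  Sigma^{-1} = (1/det) · [[d, -b], [-b, a]] = [[0.5667, 0.0667],
 [0.0667, 0.0667]].

Step 3 — form the quadratic (x - mu)^T · Sigma^{-1} · (x - mu):
  Sigma^{-1} · (x - mu) = (-0.2, -0.2).
  (x - mu)^T · [Sigma^{-1} · (x - mu)] = (0)·(-0.2) + (-3)·(-0.2) = 0.6.

Step 4 — take square root: d = √(0.6) ≈ 0.7746.

d(x, mu) = √(0.6) ≈ 0.7746


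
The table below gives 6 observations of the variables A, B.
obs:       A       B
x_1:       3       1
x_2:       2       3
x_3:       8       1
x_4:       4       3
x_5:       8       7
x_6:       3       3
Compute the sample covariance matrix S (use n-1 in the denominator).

Step 1 — column means:
  mean(A) = (3 + 2 + 8 + 4 + 8 + 3) / 6 = 28/6 = 4.6667
  mean(B) = (1 + 3 + 1 + 3 + 7 + 3) / 6 = 18/6 = 3

Step 2 — sample covariance S[i,j] = (1/(n-1)) · Σ_k (x_{k,i} - mean_i) · (x_{k,j} - mean_j), with n-1 = 5.
  S[A,A] = ((-1.6667)·(-1.6667) + (-2.6667)·(-2.6667) + (3.3333)·(3.3333) + (-0.6667)·(-0.6667) + (3.3333)·(3.3333) + (-1.6667)·(-1.6667)) / 5 = 35.3333/5 = 7.0667
  S[A,B] = ((-1.6667)·(-2) + (-2.6667)·(0) + (3.3333)·(-2) + (-0.6667)·(0) + (3.3333)·(4) + (-1.6667)·(0)) / 5 = 10/5 = 2
  S[B,B] = ((-2)·(-2) + (0)·(0) + (-2)·(-2) + (0)·(0) + (4)·(4) + (0)·(0)) / 5 = 24/5 = 4.8

S is symmetric (S[j,i] = S[i,j]). Assembling:

S = [[7.0667, 2],
 [2, 4.8]]


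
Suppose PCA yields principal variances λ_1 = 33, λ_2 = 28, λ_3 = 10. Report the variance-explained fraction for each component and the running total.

Step 1 — total variance = trace(Sigma) = Σ λ_i = 33 + 28 + 10 = 71.

Step 2 — fraction explained by component i = λ_i / Σ λ:
  PC1: 33/71 = 0.4648
  PC2: 28/71 = 0.3944
  PC3: 10/71 = 0.1408

Step 3 — cumulative fraction after k components = (λ_1 + ... + λ_k) / Σ λ:
  k = 1: 33/71 = 0.4648
  k = 2: (33 + 28)/71 = 61/71 = 0.8592
  k = 3: (33 + 28 + 10)/71 = 71/71 = 1

Summary (fraction, with percent):

explained: PC1 0.4648 (46.48%), PC2 0.3944 (39.44%), PC3 0.1408 (14.08%);  cumulative: 0.4648, 0.8592, 1


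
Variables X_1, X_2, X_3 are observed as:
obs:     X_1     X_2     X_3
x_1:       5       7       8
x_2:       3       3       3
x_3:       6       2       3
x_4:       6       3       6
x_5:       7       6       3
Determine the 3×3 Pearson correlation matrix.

Step 1 — column means:
  mean(X_1) = (5 + 3 + 6 + 6 + 7) / 5 = 27/5 = 5.4
  mean(X_2) = (7 + 3 + 2 + 3 + 6) / 5 = 21/5 = 4.2
  mean(X_3) = (8 + 3 + 3 + 6 + 3) / 5 = 23/5 = 4.6

Step 2 — sample variances and covariances s[i,j] = (1/(n-1)) · Σ_k (x_{k,i} - mean_i) · (x_{k,j} - mean_j), with n-1 = 4:
  s[X_1,X_1] = ((-0.4)·(-0.4) + (-2.4)·(-2.4) + (0.6)·(0.6) + (0.6)·(0.6) + (1.6)·(1.6)) / 4 = 9.2/4 = 2.3
  s[X_1,X_2] = ((-0.4)·(2.8) + (-2.4)·(-1.2) + (0.6)·(-2.2) + (0.6)·(-1.2) + (1.6)·(1.8)) / 4 = 2.6/4 = 0.65
  s[X_1,X_3] = ((-0.4)·(3.4) + (-2.4)·(-1.6) + (0.6)·(-1.6) + (0.6)·(1.4) + (1.6)·(-1.6)) / 4 = -0.2/4 = -0.05
  s[X_2,X_2] = ((2.8)·(2.8) + (-1.2)·(-1.2) + (-2.2)·(-2.2) + (-1.2)·(-1.2) + (1.8)·(1.8)) / 4 = 18.8/4 = 4.7
  s[X_2,X_3] = ((2.8)·(3.4) + (-1.2)·(-1.6) + (-2.2)·(-1.6) + (-1.2)·(1.4) + (1.8)·(-1.6)) / 4 = 10.4/4 = 2.6
  s[X_3,X_3] = ((3.4)·(3.4) + (-1.6)·(-1.6) + (-1.6)·(-1.6) + (1.4)·(1.4) + (-1.6)·(-1.6)) / 4 = 21.2/4 = 5.3
  Sample standard deviations s_i = √(s[i,i]):
  s(X_1) = √(2.3) = 1.5166
  s(X_2) = √(4.7) = 2.1679
  s(X_3) = √(5.3) = 2.3022

Step 3 — r_{ij} = s_{ij} / (s_i · s_j):
  r[X_1,X_1] = 1 (diagonal).
  r[X_1,X_2] = 0.65 / (1.5166 · 2.1679) = 0.65 / 3.2879 = 0.1977
  r[X_1,X_3] = -0.05 / (1.5166 · 2.3022) = -0.05 / 3.4914 = -0.0143
  r[X_2,X_2] = 1 (diagonal).
  r[X_2,X_3] = 2.6 / (2.1679 · 2.3022) = 2.6 / 4.991 = 0.5209
  r[X_3,X_3] = 1 (diagonal).

R is symmetric with unit diagonal. Assembling:

R = [[1, 0.1977, -0.0143],
 [0.1977, 1, 0.5209],
 [-0.0143, 0.5209, 1]]


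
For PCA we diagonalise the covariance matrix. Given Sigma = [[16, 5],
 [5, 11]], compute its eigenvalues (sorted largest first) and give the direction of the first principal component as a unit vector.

Step 1 — characteristic polynomial of 2×2 Sigma:
  det(Sigma - λI) = λ² - trace · λ + det = 0.
  trace = 16 + 11 = 27, det = 16·11 - (5)² = 151.
Step 2 — discriminant:
  Δ = trace² - 4·det = 729 - 604 = 125.
Step 3 — eigenvalues:
  λ = (trace ± √Δ)/2 = (27 ± 11.1803)/2,
  λ_1 = 19.0902,  λ_2 = 7.9098.

Step 4 — unit eigenvector for λ_1: solve (Sigma - λ_1 I)v = 0. First row:
  (16 - 19.0902)·v_x + (5)·v_y = 0, i.e. (-3.0902)·v_x + (5)·v_y = 0,
  so v ∝ (b, λ_1 - a) = (5, 3.0902) = u.
  ||u|| = √((5)² + (3.0902)²) = √(34.5492) ≈ 5.8779,
  v_1 = u/||u|| ≈ (0.8507, 0.5257) (||v_1|| = 1).

λ_1 = 19.0902,  λ_2 = 7.9098;  v_1 ≈ (0.8507, 0.5257)


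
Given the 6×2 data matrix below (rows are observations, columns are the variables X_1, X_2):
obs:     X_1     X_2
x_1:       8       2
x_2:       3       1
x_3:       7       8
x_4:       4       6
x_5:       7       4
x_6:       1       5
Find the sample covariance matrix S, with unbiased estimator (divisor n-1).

Step 1 — column means:
  mean(X_1) = (8 + 3 + 7 + 4 + 7 + 1) / 6 = 30/6 = 5
  mean(X_2) = (2 + 1 + 8 + 6 + 4 + 5) / 6 = 26/6 = 4.3333

Step 2 — sample covariance S[i,j] = (1/(n-1)) · Σ_k (x_{k,i} - mean_i) · (x_{k,j} - mean_j), with n-1 = 5.
  S[X_1,X_1] = ((3)·(3) + (-2)·(-2) + (2)·(2) + (-1)·(-1) + (2)·(2) + (-4)·(-4)) / 5 = 38/5 = 7.6
  S[X_1,X_2] = ((3)·(-2.3333) + (-2)·(-3.3333) + (2)·(3.6667) + (-1)·(1.6667) + (2)·(-0.3333) + (-4)·(0.6667)) / 5 = 2/5 = 0.4
  S[X_2,X_2] = ((-2.3333)·(-2.3333) + (-3.3333)·(-3.3333) + (3.6667)·(3.6667) + (1.6667)·(1.6667) + (-0.3333)·(-0.3333) + (0.6667)·(0.6667)) / 5 = 33.3333/5 = 6.6667

S is symmetric (S[j,i] = S[i,j]). Assembling:

S = [[7.6, 0.4],
 [0.4, 6.6667]]


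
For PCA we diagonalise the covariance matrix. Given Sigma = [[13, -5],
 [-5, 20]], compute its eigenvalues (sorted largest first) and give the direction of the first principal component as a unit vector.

Step 1 — characteristic polynomial of 2×2 Sigma:
  det(Sigma - λI) = λ² - trace · λ + det = 0.
  trace = 13 + 20 = 33, det = 13·20 - (-5)² = 235.
Step 2 — discriminant:
  Δ = trace² - 4·det = 1089 - 940 = 149.
Step 3 — eigenvalues:
  λ = (trace ± √Δ)/2 = (33 ± 12.2066)/2,
  λ_1 = 22.6033,  λ_2 = 10.3967.

Step 4 — unit eigenvector for λ_1: solve (Sigma - λ_1 I)v = 0. First row:
  (13 - 22.6033)·v_x + (-5)·v_y = 0, i.e. (-9.6033)·v_x + (-5)·v_y = 0,
  so v ∝ (b, λ_1 - a) = (-5, 9.6033); multiply by -1 so the first entry is positive: u = (5, -9.6033).
  ||u|| = √((5)² + (-9.6033)²) = √(117.2229) ≈ 10.827,
  v_1 = u/||u|| ≈ (0.4618, -0.887) (||v_1|| = 1).

λ_1 = 22.6033,  λ_2 = 10.3967;  v_1 ≈ (0.4618, -0.887)


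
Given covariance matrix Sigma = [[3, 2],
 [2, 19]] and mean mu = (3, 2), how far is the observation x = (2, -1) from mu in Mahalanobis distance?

Step 1 — centre the observation: (x - mu) = (-1, -3).

Step 2 — invert Sigma. det(Sigma) = 3·19 - (2)² = 53.
  Sigma^{-1} = (1/det) · [[d, -b], [-b, a]] = [[0.3585, -0.0377],
 [-0.0377, 0.0566]].

Step 3 — form the quadratic (x - mu)^T · Sigma^{-1} · (x - mu):
  Sigma^{-1} · (x - mu) = (-0.2453, -0.1321).
  (x - mu)^T · [Sigma^{-1} · (x - mu)] = (-1)·(-0.2453) + (-3)·(-0.1321) = 0.6415.

Step 4 — take square root: d = √(0.6415) ≈ 0.8009.

d(x, mu) = √(0.6415) ≈ 0.8009


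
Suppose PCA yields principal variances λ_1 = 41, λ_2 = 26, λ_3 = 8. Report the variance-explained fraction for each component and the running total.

Step 1 — total variance = trace(Sigma) = Σ λ_i = 41 + 26 + 8 = 75.

Step 2 — fraction explained by component i = λ_i / Σ λ:
  PC1: 41/75 = 0.5467
  PC2: 26/75 = 0.3467
  PC3: 8/75 = 0.1067

Step 3 — cumulative fraction after k components = (λ_1 + ... + λ_k) / Σ λ:
  k = 1: 41/75 = 0.5467
  k = 2: (41 + 26)/75 = 67/75 = 0.8933
  k = 3: (41 + 26 + 8)/75 = 75/75 = 1

Summary (fraction, with percent):

explained: PC1 0.5467 (54.67%), PC2 0.3467 (34.67%), PC3 0.1067 (10.67%);  cumulative: 0.5467, 0.8933, 1


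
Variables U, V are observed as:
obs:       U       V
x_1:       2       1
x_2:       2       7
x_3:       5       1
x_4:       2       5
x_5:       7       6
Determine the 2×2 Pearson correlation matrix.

Step 1 — column means:
  mean(U) = (2 + 2 + 5 + 2 + 7) / 5 = 18/5 = 3.6
  mean(V) = (1 + 7 + 1 + 5 + 6) / 5 = 20/5 = 4

Step 2 — sample variances and covariances s[i,j] = (1/(n-1)) · Σ_k (x_{k,i} - mean_i) · (x_{k,j} - mean_j), with n-1 = 4:
  s[U,U] = ((-1.6)·(-1.6) + (-1.6)·(-1.6) + (1.4)·(1.4) + (-1.6)·(-1.6) + (3.4)·(3.4)) / 4 = 21.2/4 = 5.3
  s[U,V] = ((-1.6)·(-3) + (-1.6)·(3) + (1.4)·(-3) + (-1.6)·(1) + (3.4)·(2)) / 4 = 1/4 = 0.25
  s[V,V] = ((-3)·(-3) + (3)·(3) + (-3)·(-3) + (1)·(1) + (2)·(2)) / 4 = 32/4 = 8
  Sample standard deviations s_i = √(s[i,i]):
  s(U) = √(5.3) = 2.3022
  s(V) = √(8) = 2.8284

Step 3 — r_{ij} = s_{ij} / (s_i · s_j):
  r[U,U] = 1 (diagonal).
  r[U,V] = 0.25 / (2.3022 · 2.8284) = 0.25 / 6.5115 = 0.0384
  r[V,V] = 1 (diagonal).

R is symmetric with unit diagonal. Assembling:

R = [[1, 0.0384],
 [0.0384, 1]]


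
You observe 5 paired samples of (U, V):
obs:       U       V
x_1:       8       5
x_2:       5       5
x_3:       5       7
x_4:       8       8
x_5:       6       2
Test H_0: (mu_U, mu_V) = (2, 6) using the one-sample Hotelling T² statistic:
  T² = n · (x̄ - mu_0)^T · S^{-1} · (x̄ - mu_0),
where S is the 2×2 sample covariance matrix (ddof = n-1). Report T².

Step 1 — sample mean vector:
  mean(U) = (8 + 5 + 5 + 8 + 6) / 5 = 32/5 = 6.4
  mean(V) = (5 + 5 + 7 + 8 + 2) / 5 = 27/5 = 5.4
  x̄ = (6.4, 5.4),  deviation x̄ - mu_0 = (6.4, 5.4) - (2, 6) = (4.4, -0.6).

Step 2 — sample covariance matrix, S[i,j] = (1/(n-1)) · Σ_k (x_{k,i} - mean_i) · (x_{k,j} - mean_j), divisor n-1 = 4:
  S[U,U] = ((1.6)·(1.6) + (-1.4)·(-1.4) + (-1.4)·(-1.4) + (1.6)·(1.6) + (-0.4)·(-0.4)) / 4 = 9.2/4 = 2.3
  S[U,V] = ((1.6)·(-0.4) + (-1.4)·(-0.4) + (-1.4)·(1.6) + (1.6)·(2.6) + (-0.4)·(-3.4)) / 4 = 3.2/4 = 0.8
  S[V,V] = ((-0.4)·(-0.4) + (-0.4)·(-0.4) + (1.6)·(1.6) + (2.6)·(2.6) + (-3.4)·(-3.4)) / 4 = 21.2/4 = 5.3
  S = [[2.3, 0.8],
 [0.8, 5.3]].

Step 3 — invert S. det(S) = 2.3·5.3 - (0.8)² = 11.55.
  S^{-1} = (1/det) · [[d, -b], [-b, a]] = [[0.4589, -0.0693],
 [-0.0693, 0.1991]].

Step 4 — quadratic form (x̄ - mu_0)^T · S^{-1} · (x̄ - mu_0):
  S^{-1} · (x̄ - mu_0) = (2.0606, -0.4242),
  (x̄ - mu_0)^T · [...] = (4.4)·(2.0606) + (-0.6)·(-0.4242) = 9.3212.

Step 5 — scale by n: T² = 5 · 9.3212 = 46.6061.

T² ≈ 46.6061


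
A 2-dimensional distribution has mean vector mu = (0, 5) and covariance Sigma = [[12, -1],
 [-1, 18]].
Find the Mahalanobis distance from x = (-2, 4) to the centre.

Step 1 — centre the observation: (x - mu) = (-2, -1).

Step 2 — invert Sigma. det(Sigma) = 12·18 - (-1)² = 215.
  Sigma^{-1} = (1/det) · [[d, -b], [-b, a]] = [[0.0837, 0.0047],
 [0.0047, 0.0558]].

Step 3 — form the quadratic (x - mu)^T · Sigma^{-1} · (x - mu):
  Sigma^{-1} · (x - mu) = (-0.1721, -0.0651).
  (x - mu)^T · [Sigma^{-1} · (x - mu)] = (-2)·(-0.1721) + (-1)·(-0.0651) = 0.4093.

Step 4 — take square root: d = √(0.4093) ≈ 0.6398.

d(x, mu) = √(0.4093) ≈ 0.6398


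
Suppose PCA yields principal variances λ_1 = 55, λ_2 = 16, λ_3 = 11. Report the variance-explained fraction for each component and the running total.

Step 1 — total variance = trace(Sigma) = Σ λ_i = 55 + 16 + 11 = 82.

Step 2 — fraction explained by component i = λ_i / Σ λ:
  PC1: 55/82 = 0.6707
  PC2: 16/82 = 0.1951
  PC3: 11/82 = 0.1341

Step 3 — cumulative fraction after k components = (λ_1 + ... + λ_k) / Σ λ:
  k = 1: 55/82 = 0.6707
  k = 2: (55 + 16)/82 = 71/82 = 0.8659
  k = 3: (55 + 16 + 11)/82 = 82/82 = 1

Summary (fraction, with percent):

explained: PC1 0.6707 (67.07%), PC2 0.1951 (19.51%), PC3 0.1341 (13.41%);  cumulative: 0.6707, 0.8659, 1


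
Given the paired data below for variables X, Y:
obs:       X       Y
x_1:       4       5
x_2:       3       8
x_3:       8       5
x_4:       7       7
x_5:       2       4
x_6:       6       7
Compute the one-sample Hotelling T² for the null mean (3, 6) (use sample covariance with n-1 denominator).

Step 1 — sample mean vector:
  mean(X) = (4 + 3 + 8 + 7 + 2 + 6) / 6 = 30/6 = 5
  mean(Y) = (5 + 8 + 5 + 7 + 4 + 7) / 6 = 36/6 = 6
  x̄ = (5, 6),  deviation x̄ - mu_0 = (5, 6) - (3, 6) = (2, 0).

Step 2 — sample covariance matrix, S[i,j] = (1/(n-1)) · Σ_k (x_{k,i} - mean_i) · (x_{k,j} - mean_j), divisor n-1 = 5:
  S[X,X] = ((-1)·(-1) + (-2)·(-2) + (3)·(3) + (2)·(2) + (-3)·(-3) + (1)·(1)) / 5 = 28/5 = 5.6
  S[X,Y] = ((-1)·(-1) + (-2)·(2) + (3)·(-1) + (2)·(1) + (-3)·(-2) + (1)·(1)) / 5 = 3/5 = 0.6
  S[Y,Y] = ((-1)·(-1) + (2)·(2) + (-1)·(-1) + (1)·(1) + (-2)·(-2) + (1)·(1)) / 5 = 12/5 = 2.4
  S = [[5.6, 0.6],
 [0.6, 2.4]].

Step 3 — invert S. det(S) = 5.6·2.4 - (0.6)² = 13.08.
  S^{-1} = (1/det) · [[d, -b], [-b, a]] = [[0.1835, -0.0459],
 [-0.0459, 0.4281]].

Step 4 — quadratic form (x̄ - mu_0)^T · S^{-1} · (x̄ - mu_0):
  S^{-1} · (x̄ - mu_0) = (0.367, -0.0917),
  (x̄ - mu_0)^T · [...] = (2)·(0.367) + (0)·(-0.0917) = 0.7339.

Step 5 — scale by n: T² = 6 · 0.7339 = 4.4037.

T² ≈ 4.4037


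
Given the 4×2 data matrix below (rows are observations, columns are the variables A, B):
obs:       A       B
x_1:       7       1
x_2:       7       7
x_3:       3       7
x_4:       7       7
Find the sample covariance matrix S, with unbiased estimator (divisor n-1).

Step 1 — column means:
  mean(A) = (7 + 7 + 3 + 7) / 4 = 24/4 = 6
  mean(B) = (1 + 7 + 7 + 7) / 4 = 22/4 = 5.5

Step 2 — sample covariance S[i,j] = (1/(n-1)) · Σ_k (x_{k,i} - mean_i) · (x_{k,j} - mean_j), with n-1 = 3.
  S[A,A] = ((1)·(1) + (1)·(1) + (-3)·(-3) + (1)·(1)) / 3 = 12/3 = 4
  S[A,B] = ((1)·(-4.5) + (1)·(1.5) + (-3)·(1.5) + (1)·(1.5)) / 3 = -6/3 = -2
  S[B,B] = ((-4.5)·(-4.5) + (1.5)·(1.5) + (1.5)·(1.5) + (1.5)·(1.5)) / 3 = 27/3 = 9

S is symmetric (S[j,i] = S[i,j]). Assembling:

S = [[4, -2],
 [-2, 9]]


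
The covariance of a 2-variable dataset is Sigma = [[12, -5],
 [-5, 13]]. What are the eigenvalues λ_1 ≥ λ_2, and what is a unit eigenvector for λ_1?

Step 1 — characteristic polynomial of 2×2 Sigma:
  det(Sigma - λI) = λ² - trace · λ + det = 0.
  trace = 12 + 13 = 25, det = 12·13 - (-5)² = 131.
Step 2 — discriminant:
  Δ = trace² - 4·det = 625 - 524 = 101.
Step 3 — eigenvalues:
  λ = (trace ± √Δ)/2 = (25 ± 10.0499)/2,
  λ_1 = 17.5249,  λ_2 = 7.4751.

Step 4 — unit eigenvector for λ_1: solve (Sigma - λ_1 I)v = 0. First row:
  (12 - 17.5249)·v_x + (-5)·v_y = 0, i.e. (-5.5249)·v_x + (-5)·v_y = 0,
  so v ∝ (b, λ_1 - a) = (-5, 5.5249); multiply by -1 so the first entry is positive: u = (5, -5.5249).
  ||u|| = √((5)² + (-5.5249)²) = √(55.5249) ≈ 7.4515,
  v_1 = u/||u|| ≈ (0.671, -0.7415) (||v_1|| = 1).

λ_1 = 17.5249,  λ_2 = 7.4751;  v_1 ≈ (0.671, -0.7415)


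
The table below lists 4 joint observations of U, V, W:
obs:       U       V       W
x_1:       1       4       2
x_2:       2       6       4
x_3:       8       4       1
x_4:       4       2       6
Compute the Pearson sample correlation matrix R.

Step 1 — column means:
  mean(U) = (1 + 2 + 8 + 4) / 4 = 15/4 = 3.75
  mean(V) = (4 + 6 + 4 + 2) / 4 = 16/4 = 4
  mean(W) = (2 + 4 + 1 + 6) / 4 = 13/4 = 3.25

Step 2 — sample variances and covariances s[i,j] = (1/(n-1)) · Σ_k (x_{k,i} - mean_i) · (x_{k,j} - mean_j), with n-1 = 3:
  s[U,U] = ((-2.75)·(-2.75) + (-1.75)·(-1.75) + (4.25)·(4.25) + (0.25)·(0.25)) / 3 = 28.75/3 = 9.5833
  s[U,V] = ((-2.75)·(0) + (-1.75)·(2) + (4.25)·(0) + (0.25)·(-2)) / 3 = -4/3 = -1.3333
  s[U,W] = ((-2.75)·(-1.25) + (-1.75)·(0.75) + (4.25)·(-2.25) + (0.25)·(2.75)) / 3 = -6.75/3 = -2.25
  s[V,V] = ((0)·(0) + (2)·(2) + (0)·(0) + (-2)·(-2)) / 3 = 8/3 = 2.6667
  s[V,W] = ((0)·(-1.25) + (2)·(0.75) + (0)·(-2.25) + (-2)·(2.75)) / 3 = -4/3 = -1.3333
  s[W,W] = ((-1.25)·(-1.25) + (0.75)·(0.75) + (-2.25)·(-2.25) + (2.75)·(2.75)) / 3 = 14.75/3 = 4.9167
  Sample standard deviations s_i = √(s[i,i]):
  s(U) = √(9.5833) = 3.0957
  s(V) = √(2.6667) = 1.633
  s(W) = √(4.9167) = 2.2174

Step 3 — r_{ij} = s_{ij} / (s_i · s_j):
  r[U,U] = 1 (diagonal).
  r[U,V] = -1.3333 / (3.0957 · 1.633) = -1.3333 / 5.0553 = -0.2638
  r[U,W] = -2.25 / (3.0957 · 2.2174) = -2.25 / 6.8643 = -0.3278
  r[V,V] = 1 (diagonal).
  r[V,W] = -1.3333 / (1.633 · 2.2174) = -1.3333 / 3.6209 = -0.3682
  r[W,W] = 1 (diagonal).

R is symmetric with unit diagonal. Assembling:

R = [[1, -0.2638, -0.3278],
 [-0.2638, 1, -0.3682],
 [-0.3278, -0.3682, 1]]


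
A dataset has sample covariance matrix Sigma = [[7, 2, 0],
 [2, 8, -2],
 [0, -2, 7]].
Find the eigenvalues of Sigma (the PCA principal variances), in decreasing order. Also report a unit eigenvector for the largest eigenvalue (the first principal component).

Step 1 — characteristic polynomial p(λ) = det(λI - Sigma) = λ³ - tr·λ² + c_1·λ - det, where tr = trace, c_1 = sum of the principal 2×2 minors, det = det(Sigma):
  tr = 7 + 8 + 7 = 22,
  c_1 = (7·8 - (2)²) + (7·7 - (0)²) + (8·7 - (-2)²) = 52 + 49 + 52 = 153,
  det = 7·(8·7 - (-2)²) - (2)·((2)·7 - (-2)·(0)) + (0)·((2)·(-2) - 8·(0)) = 7·(52) - (2)·(14) + (0)·(-4) = 336.
  So p(λ) = λ³ - 22λ² + 153λ - 336.
Step 2 — look for an integer root (rational root theorem: any rational root is an integer divisor of 336). Testing λ = 7:
  p(7) = 343 - 1078 + 1071 - 336 = 0  ✓
  Dividing out (λ - 7): p(λ) = (λ - 7)(λ² - 15λ + 48).
Step 3 — remaining eigenvalues from the quadratic λ² - 15λ + 48 = 0:
  Δ = 15² - 4·48 = 225 - 192 = 33,  λ = (15 ± √33)/2 = (15 ± 5.7446)/2 ≈ 10.3723 or 4.6277.
  Sorted: λ_1 = 10.3723,  λ_2 = 7,  λ_3 = 4.6277  (check: sum = 22 = tr ✓).

Step 4 — unit eigenvector for λ_1 ≈ 10.3723: v spans the null space of (Sigma - λ_1 I), whose rows are
  r_1 = (-3.3723, 2, 0),  r_2 = (2, -2.3723, -2),  r_3 = (0, -2, -3.3723).
  v is orthogonal to every row, so take v ∝ r_1 × r_2 = ((2)·(-2) - (0)·(-2.3723), (0)·(2) - (-3.3723)·(-2), (-3.3723)·(-2.3723) - (2)·(2)) ≈ (-4, -6.7446, 4).
  Rescale (multiply by -1 so the first nonzero entry is positive): u = (4, 6.7446, -4).
  ||u|| = √((4)² + (6.7446)² + (-4)²) = √(77.4891) ≈ 8.8028,  v_1 = u/||u|| ≈ (0.4544, 0.7662, -0.4544) (||v_1|| = 1).

λ_1 = 10.3723,  λ_2 = 7,  λ_3 = 4.6277;  v_1 ≈ (0.4544, 0.7662, -0.4544)


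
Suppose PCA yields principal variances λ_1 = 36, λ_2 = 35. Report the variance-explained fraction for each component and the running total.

Step 1 — total variance = trace(Sigma) = Σ λ_i = 36 + 35 = 71.

Step 2 — fraction explained by component i = λ_i / Σ λ:
  PC1: 36/71 = 0.507
  PC2: 35/71 = 0.493

Step 3 — cumulative fraction after k components = (λ_1 + ... + λ_k) / Σ λ:
  k = 1: 36/71 = 0.507
  k = 2: (36 + 35)/71 = 71/71 = 1

Summary (fraction, with percent):

explained: PC1 0.507 (50.7%), PC2 0.493 (49.3%);  cumulative: 0.507, 1


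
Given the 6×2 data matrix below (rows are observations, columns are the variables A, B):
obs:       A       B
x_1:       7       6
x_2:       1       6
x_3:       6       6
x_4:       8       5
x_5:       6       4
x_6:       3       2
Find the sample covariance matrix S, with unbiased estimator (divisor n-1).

Step 1 — column means:
  mean(A) = (7 + 1 + 6 + 8 + 6 + 3) / 6 = 31/6 = 5.1667
  mean(B) = (6 + 6 + 6 + 5 + 4 + 2) / 6 = 29/6 = 4.8333

Step 2 — sample covariance S[i,j] = (1/(n-1)) · Σ_k (x_{k,i} - mean_i) · (x_{k,j} - mean_j), with n-1 = 5.
  S[A,A] = ((1.8333)·(1.8333) + (-4.1667)·(-4.1667) + (0.8333)·(0.8333) + (2.8333)·(2.8333) + (0.8333)·(0.8333) + (-2.1667)·(-2.1667)) / 5 = 34.8333/5 = 6.9667
  S[A,B] = ((1.8333)·(1.1667) + (-4.1667)·(1.1667) + (0.8333)·(1.1667) + (2.8333)·(0.1667) + (0.8333)·(-0.8333) + (-2.1667)·(-2.8333)) / 5 = 4.1667/5 = 0.8333
  S[B,B] = ((1.1667)·(1.1667) + (1.1667)·(1.1667) + (1.1667)·(1.1667) + (0.1667)·(0.1667) + (-0.8333)·(-0.8333) + (-2.8333)·(-2.8333)) / 5 = 12.8333/5 = 2.5667

S is symmetric (S[j,i] = S[i,j]). Assembling:

S = [[6.9667, 0.8333],
 [0.8333, 2.5667]]


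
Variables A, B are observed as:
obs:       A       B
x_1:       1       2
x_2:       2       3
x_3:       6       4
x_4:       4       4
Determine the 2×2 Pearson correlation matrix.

Step 1 — column means:
  mean(A) = (1 + 2 + 6 + 4) / 4 = 13/4 = 3.25
  mean(B) = (2 + 3 + 4 + 4) / 4 = 13/4 = 3.25

Step 2 — sample variances and covariances s[i,j] = (1/(n-1)) · Σ_k (x_{k,i} - mean_i) · (x_{k,j} - mean_j), with n-1 = 3:
  s[A,A] = ((-2.25)·(-2.25) + (-1.25)·(-1.25) + (2.75)·(2.75) + (0.75)·(0.75)) / 3 = 14.75/3 = 4.9167
  s[A,B] = ((-2.25)·(-1.25) + (-1.25)·(-0.25) + (2.75)·(0.75) + (0.75)·(0.75)) / 3 = 5.75/3 = 1.9167
  s[B,B] = ((-1.25)·(-1.25) + (-0.25)·(-0.25) + (0.75)·(0.75) + (0.75)·(0.75)) / 3 = 2.75/3 = 0.9167
  Sample standard deviations s_i = √(s[i,i]):
  s(A) = √(4.9167) = 2.2174
  s(B) = √(0.9167) = 0.9574

Step 3 — r_{ij} = s_{ij} / (s_i · s_j):
  r[A,A] = 1 (diagonal).
  r[A,B] = 1.9167 / (2.2174 · 0.9574) = 1.9167 / 2.123 = 0.9028
  r[B,B] = 1 (diagonal).

R is symmetric with unit diagonal. Assembling:

R = [[1, 0.9028],
 [0.9028, 1]]


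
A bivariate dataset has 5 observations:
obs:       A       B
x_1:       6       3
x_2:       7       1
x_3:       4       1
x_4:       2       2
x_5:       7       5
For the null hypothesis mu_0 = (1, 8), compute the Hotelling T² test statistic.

Step 1 — sample mean vector:
  mean(A) = (6 + 7 + 4 + 2 + 7) / 5 = 26/5 = 5.2
  mean(B) = (3 + 1 + 1 + 2 + 5) / 5 = 12/5 = 2.4
  x̄ = (5.2, 2.4),  deviation x̄ - mu_0 = (5.2, 2.4) - (1, 8) = (4.2, -5.6).

Step 2 — sample covariance matrix, S[i,j] = (1/(n-1)) · Σ_k (x_{k,i} - mean_i) · (x_{k,j} - mean_j), divisor n-1 = 4:
  S[A,A] = ((0.8)·(0.8) + (1.8)·(1.8) + (-1.2)·(-1.2) + (-3.2)·(-3.2) + (1.8)·(1.8)) / 4 = 18.8/4 = 4.7
  S[A,B] = ((0.8)·(0.6) + (1.8)·(-1.4) + (-1.2)·(-1.4) + (-3.2)·(-0.4) + (1.8)·(2.6)) / 4 = 5.6/4 = 1.4
  S[B,B] = ((0.6)·(0.6) + (-1.4)·(-1.4) + (-1.4)·(-1.4) + (-0.4)·(-0.4) + (2.6)·(2.6)) / 4 = 11.2/4 = 2.8
  S = [[4.7, 1.4],
 [1.4, 2.8]].

Step 3 — invert S. det(S) = 4.7·2.8 - (1.4)² = 11.2.
  S^{-1} = (1/det) · [[d, -b], [-b, a]] = [[0.25, -0.125],
 [-0.125, 0.4196]].

Step 4 — quadratic form (x̄ - mu_0)^T · S^{-1} · (x̄ - mu_0):
  S^{-1} · (x̄ - mu_0) = (1.75, -2.875),
  (x̄ - mu_0)^T · [...] = (4.2)·(1.75) + (-5.6)·(-2.875) = 23.45.

Step 5 — scale by n: T² = 5 · 23.45 = 117.25.

T² ≈ 117.25


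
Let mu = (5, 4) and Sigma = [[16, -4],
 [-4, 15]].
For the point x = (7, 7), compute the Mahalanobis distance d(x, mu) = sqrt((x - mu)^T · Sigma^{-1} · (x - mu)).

Step 1 — centre the observation: (x - mu) = (2, 3).

Step 2 — invert Sigma. det(Sigma) = 16·15 - (-4)² = 224.
  Sigma^{-1} = (1/det) · [[d, -b], [-b, a]] = [[0.067, 0.0179],
 [0.0179, 0.0714]].

Step 3 — form the quadratic (x - mu)^T · Sigma^{-1} · (x - mu):
  Sigma^{-1} · (x - mu) = (0.1875, 0.25).
  (x - mu)^T · [Sigma^{-1} · (x - mu)] = (2)·(0.1875) + (3)·(0.25) = 1.125.

Step 4 — take square root: d = √(1.125) ≈ 1.0607.

d(x, mu) = √(1.125) ≈ 1.0607


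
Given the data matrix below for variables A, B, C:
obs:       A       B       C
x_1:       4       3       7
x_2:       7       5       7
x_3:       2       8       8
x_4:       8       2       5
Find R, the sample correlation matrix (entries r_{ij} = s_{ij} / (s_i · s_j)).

Step 1 — column means:
  mean(A) = (4 + 7 + 2 + 8) / 4 = 21/4 = 5.25
  mean(B) = (3 + 5 + 8 + 2) / 4 = 18/4 = 4.5
  mean(C) = (7 + 7 + 8 + 5) / 4 = 27/4 = 6.75

Step 2 — sample variances and covariances s[i,j] = (1/(n-1)) · Σ_k (x_{k,i} - mean_i) · (x_{k,j} - mean_j), with n-1 = 3:
  s[A,A] = ((-1.25)·(-1.25) + (1.75)·(1.75) + (-3.25)·(-3.25) + (2.75)·(2.75)) / 3 = 22.75/3 = 7.5833
  s[A,B] = ((-1.25)·(-1.5) + (1.75)·(0.5) + (-3.25)·(3.5) + (2.75)·(-2.5)) / 3 = -15.5/3 = -5.1667
  s[A,C] = ((-1.25)·(0.25) + (1.75)·(0.25) + (-3.25)·(1.25) + (2.75)·(-1.75)) / 3 = -8.75/3 = -2.9167
  s[B,B] = ((-1.5)·(-1.5) + (0.5)·(0.5) + (3.5)·(3.5) + (-2.5)·(-2.5)) / 3 = 21/3 = 7
  s[B,C] = ((-1.5)·(0.25) + (0.5)·(0.25) + (3.5)·(1.25) + (-2.5)·(-1.75)) / 3 = 8.5/3 = 2.8333
  s[C,C] = ((0.25)·(0.25) + (0.25)·(0.25) + (1.25)·(1.25) + (-1.75)·(-1.75)) / 3 = 4.75/3 = 1.5833
  Sample standard deviations s_i = √(s[i,i]):
  s(A) = √(7.5833) = 2.7538
  s(B) = √(7) = 2.6458
  s(C) = √(1.5833) = 1.2583

Step 3 — r_{ij} = s_{ij} / (s_i · s_j):
  r[A,A] = 1 (diagonal).
  r[A,B] = -5.1667 / (2.7538 · 2.6458) = -5.1667 / 7.2858 = -0.7091
  r[A,C] = -2.9167 / (2.7538 · 1.2583) = -2.9167 / 3.4651 = -0.8417
  r[B,B] = 1 (diagonal).
  r[B,C] = 2.8333 / (2.6458 · 1.2583) = 2.8333 / 3.3292 = 0.8511
  r[C,C] = 1 (diagonal).

R is symmetric with unit diagonal. Assembling:

R = [[1, -0.7091, -0.8417],
 [-0.7091, 1, 0.8511],
 [-0.8417, 0.8511, 1]]


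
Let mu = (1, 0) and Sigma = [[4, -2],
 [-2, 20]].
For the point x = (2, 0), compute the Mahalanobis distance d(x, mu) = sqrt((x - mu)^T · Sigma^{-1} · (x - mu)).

Step 1 — centre the observation: (x - mu) = (1, 0).

Step 2 — invert Sigma. det(Sigma) = 4·20 - (-2)² = 76.
  Sigma^{-1} = (1/det) · [[d, -b], [-b, a]] = [[0.2632, 0.0263],
 [0.0263, 0.0526]].

Step 3 — form the quadratic (x - mu)^T · Sigma^{-1} · (x - mu):
  Sigma^{-1} · (x - mu) = (0.2632, 0.0263).
  (x - mu)^T · [Sigma^{-1} · (x - mu)] = (1)·(0.2632) + (0)·(0.0263) = 0.2632.

Step 4 — take square root: d = √(0.2632) ≈ 0.513.

d(x, mu) = √(0.2632) ≈ 0.513


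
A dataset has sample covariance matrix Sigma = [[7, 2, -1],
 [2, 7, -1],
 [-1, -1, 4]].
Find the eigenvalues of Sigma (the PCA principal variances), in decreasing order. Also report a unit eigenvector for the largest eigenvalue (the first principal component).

Step 1 — characteristic polynomial p(λ) = det(λI - Sigma) = λ³ - tr·λ² + c_1·λ - det, where tr = trace, c_1 = sum of the principal 2×2 minors, det = det(Sigma):
  tr = 7 + 7 + 4 = 18,
  c_1 = (7·7 - (2)²) + (7·4 - (-1)²) + (7·4 - (-1)²) = 45 + 27 + 27 = 99,
  det = 7·(7·4 - (-1)²) - (2)·((2)·4 - (-1)·(-1)) + (-1)·((2)·(-1) - 7·(-1)) = 7·(27) - (2)·(7) + (-1)·(5) = 170.
  So p(λ) = λ³ - 18λ² + 99λ - 170.
Step 2 — look for an integer root (rational root theorem: any rational root is an integer divisor of 170). Testing λ = 5:
  p(5) = 125 - 450 + 495 - 170 = 0  ✓
  Dividing out (λ - 5): p(λ) = (λ - 5)(λ² - 13λ + 34).
Step 3 — remaining eigenvalues from the quadratic λ² - 13λ + 34 = 0:
  Δ = 13² - 4·34 = 169 - 136 = 33,  λ = (13 ± √33)/2 = (13 ± 5.7446)/2 ≈ 9.3723 or 3.6277.
  Sorted: λ_1 = 9.3723,  λ_2 = 5,  λ_3 = 3.6277  (check: sum = 18 = tr ✓).

Step 4 — unit eigenvector for λ_1 ≈ 9.3723: v spans the null space of (Sigma - λ_1 I), whose rows are
  r_1 = (-2.3723, 2, -1),  r_2 = (2, -2.3723, -1),  r_3 = (-1, -1, -5.3723).
  v is orthogonal to every row, so take v ∝ r_1 × r_2 = ((2)·(-1) - (-1)·(-2.3723), (-1)·(2) - (-2.3723)·(-1), (-2.3723)·(-2.3723) - (2)·(2)) ≈ (-4.3723, -4.3723, 1.6277).
  Rescale (multiply by -1 so the first nonzero entry is positive): u = (4.3723, 4.3723, -1.6277).
  ||u|| = √((4.3723)² + (4.3723)² + (-1.6277)²) = √(40.8832) ≈ 6.394,  v_1 = u/||u|| ≈ (0.6838, 0.6838, -0.2546) (||v_1|| = 1).

λ_1 = 9.3723,  λ_2 = 5,  λ_3 = 3.6277;  v_1 ≈ (0.6838, 0.6838, -0.2546)


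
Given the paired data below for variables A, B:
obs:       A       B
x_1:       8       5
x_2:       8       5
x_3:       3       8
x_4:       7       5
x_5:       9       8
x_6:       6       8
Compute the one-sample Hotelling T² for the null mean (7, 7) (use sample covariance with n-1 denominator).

Step 1 — sample mean vector:
  mean(A) = (8 + 8 + 3 + 7 + 9 + 6) / 6 = 41/6 = 6.8333
  mean(B) = (5 + 5 + 8 + 5 + 8 + 8) / 6 = 39/6 = 6.5
  x̄ = (6.8333, 6.5),  deviation x̄ - mu_0 = (6.8333, 6.5) - (7, 7) = (-0.1667, -0.5).

Step 2 — sample covariance matrix, S[i,j] = (1/(n-1)) · Σ_k (x_{k,i} - mean_i) · (x_{k,j} - mean_j), divisor n-1 = 5:
  S[A,A] = ((1.1667)·(1.1667) + (1.1667)·(1.1667) + (-3.8333)·(-3.8333) + (0.1667)·(0.1667) + (2.1667)·(2.1667) + (-0.8333)·(-0.8333)) / 5 = 22.8333/5 = 4.5667
  S[A,B] = ((1.1667)·(-1.5) + (1.1667)·(-1.5) + (-3.8333)·(1.5) + (0.1667)·(-1.5) + (2.1667)·(1.5) + (-0.8333)·(1.5)) / 5 = -7.5/5 = -1.5
  S[B,B] = ((-1.5)·(-1.5) + (-1.5)·(-1.5) + (1.5)·(1.5) + (-1.5)·(-1.5) + (1.5)·(1.5) + (1.5)·(1.5)) / 5 = 13.5/5 = 2.7
  S = [[4.5667, -1.5],
 [-1.5, 2.7]].

Step 3 — invert S. det(S) = 4.5667·2.7 - (-1.5)² = 10.08.
  S^{-1} = (1/det) · [[d, -b], [-b, a]] = [[0.2679, 0.1488],
 [0.1488, 0.453]].

Step 4 — quadratic form (x̄ - mu_0)^T · S^{-1} · (x̄ - mu_0):
  S^{-1} · (x̄ - mu_0) = (-0.119, -0.2513),
  (x̄ - mu_0)^T · [...] = (-0.1667)·(-0.119) + (-0.5)·(-0.2513) = 0.1455.

Step 5 — scale by n: T² = 6 · 0.1455 = 0.873.

T² ≈ 0.873


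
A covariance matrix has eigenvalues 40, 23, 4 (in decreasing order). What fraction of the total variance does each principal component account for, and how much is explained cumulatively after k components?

Step 1 — total variance = trace(Sigma) = Σ λ_i = 40 + 23 + 4 = 67.

Step 2 — fraction explained by component i = λ_i / Σ λ:
  PC1: 40/67 = 0.597
  PC2: 23/67 = 0.3433
  PC3: 4/67 = 0.0597

Step 3 — cumulative fraction after k components = (λ_1 + ... + λ_k) / Σ λ:
  k = 1: 40/67 = 0.597
  k = 2: (40 + 23)/67 = 63/67 = 0.9403
  k = 3: (40 + 23 + 4)/67 = 67/67 = 1

Summary (fraction, with percent):

explained: PC1 0.597 (59.7%), PC2 0.3433 (34.33%), PC3 0.0597 (5.97%);  cumulative: 0.597, 0.9403, 1


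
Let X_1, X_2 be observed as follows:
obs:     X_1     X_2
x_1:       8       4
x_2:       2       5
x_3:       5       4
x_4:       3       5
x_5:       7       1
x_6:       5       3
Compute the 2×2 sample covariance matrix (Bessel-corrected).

Step 1 — column means:
  mean(X_1) = (8 + 2 + 5 + 3 + 7 + 5) / 6 = 30/6 = 5
  mean(X_2) = (4 + 5 + 4 + 5 + 1 + 3) / 6 = 22/6 = 3.6667

Step 2 — sample covariance S[i,j] = (1/(n-1)) · Σ_k (x_{k,i} - mean_i) · (x_{k,j} - mean_j), with n-1 = 5.
  S[X_1,X_1] = ((3)·(3) + (-3)·(-3) + (0)·(0) + (-2)·(-2) + (2)·(2) + (0)·(0)) / 5 = 26/5 = 5.2
  S[X_1,X_2] = ((3)·(0.3333) + (-3)·(1.3333) + (0)·(0.3333) + (-2)·(1.3333) + (2)·(-2.6667) + (0)·(-0.6667)) / 5 = -11/5 = -2.2
  S[X_2,X_2] = ((0.3333)·(0.3333) + (1.3333)·(1.3333) + (0.3333)·(0.3333) + (1.3333)·(1.3333) + (-2.6667)·(-2.6667) + (-0.6667)·(-0.6667)) / 5 = 11.3333/5 = 2.2667

S is symmetric (S[j,i] = S[i,j]). Assembling:

S = [[5.2, -2.2],
 [-2.2, 2.2667]]


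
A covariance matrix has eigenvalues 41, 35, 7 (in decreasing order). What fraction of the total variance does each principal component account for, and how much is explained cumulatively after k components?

Step 1 — total variance = trace(Sigma) = Σ λ_i = 41 + 35 + 7 = 83.

Step 2 — fraction explained by component i = λ_i / Σ λ:
  PC1: 41/83 = 0.494
  PC2: 35/83 = 0.4217
  PC3: 7/83 = 0.0843

Step 3 — cumulative fraction after k components = (λ_1 + ... + λ_k) / Σ λ:
  k = 1: 41/83 = 0.494
  k = 2: (41 + 35)/83 = 76/83 = 0.9157
  k = 3: (41 + 35 + 7)/83 = 83/83 = 1

Summary (fraction, with percent):

explained: PC1 0.494 (49.4%), PC2 0.4217 (42.17%), PC3 0.0843 (8.43%);  cumulative: 0.494, 0.9157, 1


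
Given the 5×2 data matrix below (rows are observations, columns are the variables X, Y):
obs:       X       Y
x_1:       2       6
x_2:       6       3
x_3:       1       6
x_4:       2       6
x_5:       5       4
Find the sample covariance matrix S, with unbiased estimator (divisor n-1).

Step 1 — column means:
  mean(X) = (2 + 6 + 1 + 2 + 5) / 5 = 16/5 = 3.2
  mean(Y) = (6 + 3 + 6 + 6 + 4) / 5 = 25/5 = 5

Step 2 — sample covariance S[i,j] = (1/(n-1)) · Σ_k (x_{k,i} - mean_i) · (x_{k,j} - mean_j), with n-1 = 4.
  S[X,X] = ((-1.2)·(-1.2) + (2.8)·(2.8) + (-2.2)·(-2.2) + (-1.2)·(-1.2) + (1.8)·(1.8)) / 4 = 18.8/4 = 4.7
  S[X,Y] = ((-1.2)·(1) + (2.8)·(-2) + (-2.2)·(1) + (-1.2)·(1) + (1.8)·(-1)) / 4 = -12/4 = -3
  S[Y,Y] = ((1)·(1) + (-2)·(-2) + (1)·(1) + (1)·(1) + (-1)·(-1)) / 4 = 8/4 = 2

S is symmetric (S[j,i] = S[i,j]). Assembling:

S = [[4.7, -3],
 [-3, 2]]


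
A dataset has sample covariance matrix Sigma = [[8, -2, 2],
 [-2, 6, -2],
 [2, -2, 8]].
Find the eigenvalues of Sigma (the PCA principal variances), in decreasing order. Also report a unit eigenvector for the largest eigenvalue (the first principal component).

Step 1 — characteristic polynomial p(λ) = det(λI - Sigma) = λ³ - tr·λ² + c_1·λ - det, where tr = trace, c_1 = sum of the principal 2×2 minors, det = det(Sigma):
  tr = 8 + 6 + 8 = 22,
  c_1 = (8·6 - (-2)²) + (8·8 - (2)²) + (6·8 - (-2)²) = 44 + 60 + 44 = 148,
  det = 8·(6·8 - (-2)²) - (-2)·((-2)·8 - (-2)·(2)) + (2)·((-2)·(-2) - 6·(2)) = 8·(44) - (-2)·(-12) + (2)·(-8) = 312.
  So p(λ) = λ³ - 22λ² + 148λ - 312.
Step 2 — look for an integer root (rational root theorem: any rational root is an integer divisor of 312). Testing λ = 6:
  p(6) = 216 - 792 + 888 - 312 = 0  ✓
  Dividing out (λ - 6): p(λ) = (λ - 6)(λ² - 16λ + 52).
Step 3 — remaining eigenvalues from the quadratic λ² - 16λ + 52 = 0:
  Δ = 16² - 4·52 = 256 - 208 = 48,  λ = (16 ± √48)/2 = (16 ± 6.9282)/2 ≈ 11.4641 or 4.5359.
  Sorted: λ_1 = 11.4641,  λ_2 = 6,  λ_3 = 4.5359  (check: sum = 22 = tr ✓).

Step 4 — unit eigenvector for λ_1 ≈ 11.4641: v spans the null space of (Sigma - λ_1 I), whose rows are
  r_1 = (-3.4641, -2, 2),  r_2 = (-2, -5.4641, -2),  r_3 = (2, -2, -3.4641).
  v is orthogonal to every row, so take v ∝ r_1 × r_2 = ((-2)·(-2) - (2)·(-5.4641), (2)·(-2) - (-3.4641)·(-2), (-3.4641)·(-5.4641) - (-2)·(-2)) ≈ (14.9282, -10.9282, 14.9282).
  Let u = (14.9282, -10.9282, 14.9282).
  ||u|| = √((14.9282)² + (-10.9282)² + (14.9282)²) = √(565.1281) ≈ 23.7724,  v_1 = u/||u|| ≈ (0.628, -0.4597, 0.628) (||v_1|| = 1).

λ_1 = 11.4641,  λ_2 = 6,  λ_3 = 4.5359;  v_1 ≈ (0.628, -0.4597, 0.628)


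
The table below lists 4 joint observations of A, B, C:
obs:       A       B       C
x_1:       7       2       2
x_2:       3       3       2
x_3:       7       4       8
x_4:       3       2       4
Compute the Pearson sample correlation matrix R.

Step 1 — column means:
  mean(A) = (7 + 3 + 7 + 3) / 4 = 20/4 = 5
  mean(B) = (2 + 3 + 4 + 2) / 4 = 11/4 = 2.75
  mean(C) = (2 + 2 + 8 + 4) / 4 = 16/4 = 4

Step 2 — sample variances and covariances s[i,j] = (1/(n-1)) · Σ_k (x_{k,i} - mean_i) · (x_{k,j} - mean_j), with n-1 = 3:
  s[A,A] = ((2)·(2) + (-2)·(-2) + (2)·(2) + (-2)·(-2)) / 3 = 16/3 = 5.3333
  s[A,B] = ((2)·(-0.75) + (-2)·(0.25) + (2)·(1.25) + (-2)·(-0.75)) / 3 = 2/3 = 0.6667
  s[A,C] = ((2)·(-2) + (-2)·(-2) + (2)·(4) + (-2)·(0)) / 3 = 8/3 = 2.6667
  s[B,B] = ((-0.75)·(-0.75) + (0.25)·(0.25) + (1.25)·(1.25) + (-0.75)·(-0.75)) / 3 = 2.75/3 = 0.9167
  s[B,C] = ((-0.75)·(-2) + (0.25)·(-2) + (1.25)·(4) + (-0.75)·(0)) / 3 = 6/3 = 2
  s[C,C] = ((-2)·(-2) + (-2)·(-2) + (4)·(4) + (0)·(0)) / 3 = 24/3 = 8
  Sample standard deviations s_i = √(s[i,i]):
  s(A) = √(5.3333) = 2.3094
  s(B) = √(0.9167) = 0.9574
  s(C) = √(8) = 2.8284

Step 3 — r_{ij} = s_{ij} / (s_i · s_j):
  r[A,A] = 1 (diagonal).
  r[A,B] = 0.6667 / (2.3094 · 0.9574) = 0.6667 / 2.2111 = 0.3015
  r[A,C] = 2.6667 / (2.3094 · 2.8284) = 2.6667 / 6.532 = 0.4082
  r[B,B] = 1 (diagonal).
  r[B,C] = 2 / (0.9574 · 2.8284) = 2 / 2.708 = 0.7385
  r[C,C] = 1 (diagonal).

R is symmetric with unit diagonal. Assembling:

R = [[1, 0.3015, 0.4082],
 [0.3015, 1, 0.7385],
 [0.4082, 0.7385, 1]]


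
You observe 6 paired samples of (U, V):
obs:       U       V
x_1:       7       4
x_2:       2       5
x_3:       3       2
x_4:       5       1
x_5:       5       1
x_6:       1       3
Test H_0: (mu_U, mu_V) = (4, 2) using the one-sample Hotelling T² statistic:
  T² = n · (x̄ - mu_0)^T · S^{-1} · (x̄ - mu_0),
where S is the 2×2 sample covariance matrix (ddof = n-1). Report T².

Step 1 — sample mean vector:
  mean(U) = (7 + 2 + 3 + 5 + 5 + 1) / 6 = 23/6 = 3.8333
  mean(V) = (4 + 5 + 2 + 1 + 1 + 3) / 6 = 16/6 = 2.6667
  x̄ = (3.8333, 2.6667),  deviation x̄ - mu_0 = (3.8333, 2.6667) - (4, 2) = (-0.1667, 0.6667).

Step 2 — sample covariance matrix, S[i,j] = (1/(n-1)) · Σ_k (x_{k,i} - mean_i) · (x_{k,j} - mean_j), divisor n-1 = 5:
  S[U,U] = ((3.1667)·(3.1667) + (-1.8333)·(-1.8333) + (-0.8333)·(-0.8333) + (1.1667)·(1.1667) + (1.1667)·(1.1667) + (-2.8333)·(-2.8333)) / 5 = 24.8333/5 = 4.9667
  S[U,V] = ((3.1667)·(1.3333) + (-1.8333)·(2.3333) + (-0.8333)·(-0.6667) + (1.1667)·(-1.6667) + (1.1667)·(-1.6667) + (-2.8333)·(0.3333)) / 5 = -4.3333/5 = -0.8667
  S[V,V] = ((1.3333)·(1.3333) + (2.3333)·(2.3333) + (-0.6667)·(-0.6667) + (-1.6667)·(-1.6667) + (-1.6667)·(-1.6667) + (0.3333)·(0.3333)) / 5 = 13.3333/5 = 2.6667
  S = [[4.9667, -0.8667],
 [-0.8667, 2.6667]].

Step 3 — invert S. det(S) = 4.9667·2.6667 - (-0.8667)² = 12.4933.
  S^{-1} = (1/det) · [[d, -b], [-b, a]] = [[0.2134, 0.0694],
 [0.0694, 0.3975]].

Step 4 — quadratic form (x̄ - mu_0)^T · S^{-1} · (x̄ - mu_0):
  S^{-1} · (x̄ - mu_0) = (0.0107, 0.2535),
  (x̄ - mu_0)^T · [...] = (-0.1667)·(0.0107) + (0.6667)·(0.2535) = 0.1672.

Step 5 — scale by n: T² = 6 · 0.1672 = 1.0032.

T² ≈ 1.0032
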